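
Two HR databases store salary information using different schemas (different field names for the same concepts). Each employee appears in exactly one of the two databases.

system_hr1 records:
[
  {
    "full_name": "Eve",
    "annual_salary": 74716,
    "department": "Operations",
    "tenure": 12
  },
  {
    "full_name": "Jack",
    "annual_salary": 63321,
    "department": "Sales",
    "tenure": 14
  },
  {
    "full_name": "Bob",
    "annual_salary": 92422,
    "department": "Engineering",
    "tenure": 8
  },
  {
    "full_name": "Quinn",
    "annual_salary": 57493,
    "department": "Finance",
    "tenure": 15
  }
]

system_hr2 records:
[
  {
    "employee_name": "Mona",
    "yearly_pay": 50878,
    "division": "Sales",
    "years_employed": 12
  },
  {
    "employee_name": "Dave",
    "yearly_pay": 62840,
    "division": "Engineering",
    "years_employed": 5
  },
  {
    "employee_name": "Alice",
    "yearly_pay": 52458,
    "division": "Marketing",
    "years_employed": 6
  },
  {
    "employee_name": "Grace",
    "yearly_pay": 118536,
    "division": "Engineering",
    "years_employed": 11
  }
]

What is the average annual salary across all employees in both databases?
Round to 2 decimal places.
71583.00

Schema mapping: "annual_salary" (system_hr1) = "yearly_pay" (system_hr2) = annual salary

All salaries: [74716, 63321, 92422, 57493, 50878, 62840, 52458, 118536]
Sum: 572664
Count: 8
Average: 572664 / 8 = 71583.00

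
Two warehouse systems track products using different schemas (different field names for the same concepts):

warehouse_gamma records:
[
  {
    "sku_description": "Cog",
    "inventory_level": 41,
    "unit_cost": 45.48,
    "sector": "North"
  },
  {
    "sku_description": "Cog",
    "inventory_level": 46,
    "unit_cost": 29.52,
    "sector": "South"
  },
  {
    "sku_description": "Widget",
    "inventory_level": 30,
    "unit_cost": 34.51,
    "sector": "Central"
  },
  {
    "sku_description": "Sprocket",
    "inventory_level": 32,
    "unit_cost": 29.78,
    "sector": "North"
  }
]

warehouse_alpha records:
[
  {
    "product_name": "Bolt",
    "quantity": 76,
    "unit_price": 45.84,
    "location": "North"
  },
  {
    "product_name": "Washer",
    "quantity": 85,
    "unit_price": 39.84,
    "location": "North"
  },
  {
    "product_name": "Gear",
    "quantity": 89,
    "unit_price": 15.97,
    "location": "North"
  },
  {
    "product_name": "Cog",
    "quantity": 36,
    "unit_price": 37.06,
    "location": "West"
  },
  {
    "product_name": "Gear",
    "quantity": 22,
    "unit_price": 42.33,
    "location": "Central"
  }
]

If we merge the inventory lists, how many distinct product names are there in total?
6

Schema mapping: "sku_description" (warehouse_gamma) = "product_name" (warehouse_alpha) = product name

Products in warehouse_gamma: ['Cog', 'Sprocket', 'Widget']
Products in warehouse_alpha: ['Bolt', 'Cog', 'Gear', 'Washer']

Union (unique products): ['Bolt', 'Cog', 'Gear', 'Sprocket', 'Washer', 'Widget']
Count: 6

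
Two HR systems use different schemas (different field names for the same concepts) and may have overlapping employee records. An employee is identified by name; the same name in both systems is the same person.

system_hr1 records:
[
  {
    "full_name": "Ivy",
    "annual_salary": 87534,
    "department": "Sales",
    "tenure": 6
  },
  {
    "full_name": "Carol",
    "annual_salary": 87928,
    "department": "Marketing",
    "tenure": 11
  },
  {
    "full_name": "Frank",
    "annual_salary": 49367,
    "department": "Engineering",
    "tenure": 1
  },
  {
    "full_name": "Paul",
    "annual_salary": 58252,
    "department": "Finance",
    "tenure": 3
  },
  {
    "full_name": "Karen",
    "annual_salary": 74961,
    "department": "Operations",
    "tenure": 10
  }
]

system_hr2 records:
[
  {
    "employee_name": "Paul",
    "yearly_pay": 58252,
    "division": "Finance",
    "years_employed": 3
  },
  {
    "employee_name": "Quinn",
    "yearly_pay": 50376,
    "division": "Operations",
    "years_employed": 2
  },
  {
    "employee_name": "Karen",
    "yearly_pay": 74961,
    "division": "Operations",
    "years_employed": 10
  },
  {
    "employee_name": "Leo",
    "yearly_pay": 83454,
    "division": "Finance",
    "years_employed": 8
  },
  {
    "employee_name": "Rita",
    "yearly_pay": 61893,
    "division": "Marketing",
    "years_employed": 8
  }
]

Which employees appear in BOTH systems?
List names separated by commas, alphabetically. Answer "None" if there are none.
Karen, Paul

Schema mapping: "full_name" (system_hr1) = "employee_name" (system_hr2) = employee name

Names in system_hr1: ['Carol', 'Frank', 'Ivy', 'Karen', 'Paul']
Names in system_hr2: ['Karen', 'Leo', 'Paul', 'Quinn', 'Rita']

Intersection: ['Karen', 'Paul']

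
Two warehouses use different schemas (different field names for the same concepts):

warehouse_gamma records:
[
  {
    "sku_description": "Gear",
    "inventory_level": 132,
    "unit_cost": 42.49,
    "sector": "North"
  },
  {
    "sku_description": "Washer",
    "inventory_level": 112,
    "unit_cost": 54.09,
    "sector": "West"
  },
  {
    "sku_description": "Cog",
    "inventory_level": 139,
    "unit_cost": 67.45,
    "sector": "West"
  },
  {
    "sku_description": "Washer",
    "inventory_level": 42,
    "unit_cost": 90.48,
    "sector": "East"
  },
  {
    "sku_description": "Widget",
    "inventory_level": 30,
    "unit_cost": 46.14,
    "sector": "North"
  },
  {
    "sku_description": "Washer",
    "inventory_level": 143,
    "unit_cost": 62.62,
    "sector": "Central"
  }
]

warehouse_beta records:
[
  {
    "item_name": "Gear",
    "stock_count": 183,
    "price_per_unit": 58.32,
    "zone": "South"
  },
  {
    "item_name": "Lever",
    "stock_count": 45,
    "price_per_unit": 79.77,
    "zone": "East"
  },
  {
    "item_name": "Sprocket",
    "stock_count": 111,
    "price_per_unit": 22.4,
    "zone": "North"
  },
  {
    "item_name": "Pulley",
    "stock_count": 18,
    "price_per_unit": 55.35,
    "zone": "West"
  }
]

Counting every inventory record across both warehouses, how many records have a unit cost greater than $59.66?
4

Schema mapping: "unit_cost" (warehouse_gamma) = "price_per_unit" (warehouse_beta) = unit cost

Records > $59.66 in warehouse_gamma: 3
Records > $59.66 in warehouse_beta: 1

Total count: 3 + 1 = 4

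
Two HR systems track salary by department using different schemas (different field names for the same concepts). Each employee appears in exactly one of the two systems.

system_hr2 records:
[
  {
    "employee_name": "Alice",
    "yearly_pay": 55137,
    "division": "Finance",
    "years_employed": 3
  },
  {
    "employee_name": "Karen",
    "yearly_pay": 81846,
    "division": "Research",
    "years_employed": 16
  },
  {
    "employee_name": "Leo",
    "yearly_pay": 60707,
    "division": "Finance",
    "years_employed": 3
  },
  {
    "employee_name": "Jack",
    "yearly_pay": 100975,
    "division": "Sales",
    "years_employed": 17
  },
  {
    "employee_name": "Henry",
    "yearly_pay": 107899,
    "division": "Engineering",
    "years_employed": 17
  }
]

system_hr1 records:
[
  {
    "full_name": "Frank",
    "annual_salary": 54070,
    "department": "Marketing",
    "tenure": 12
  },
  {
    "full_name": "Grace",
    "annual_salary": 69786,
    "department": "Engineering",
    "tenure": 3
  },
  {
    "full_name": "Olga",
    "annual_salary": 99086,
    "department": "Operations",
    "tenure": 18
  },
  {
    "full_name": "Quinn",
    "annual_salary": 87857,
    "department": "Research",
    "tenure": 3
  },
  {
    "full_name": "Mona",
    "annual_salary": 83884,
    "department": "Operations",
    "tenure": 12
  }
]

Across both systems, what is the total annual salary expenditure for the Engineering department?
177685

Schema mappings:
- "division" (system_hr2) = "department" (system_hr1) = department
- "yearly_pay" (system_hr2) = "annual_salary" (system_hr1) = salary

Engineering salaries from system_hr2: 107899
Engineering salaries from system_hr1: 69786

Total: 107899 + 69786 = 177685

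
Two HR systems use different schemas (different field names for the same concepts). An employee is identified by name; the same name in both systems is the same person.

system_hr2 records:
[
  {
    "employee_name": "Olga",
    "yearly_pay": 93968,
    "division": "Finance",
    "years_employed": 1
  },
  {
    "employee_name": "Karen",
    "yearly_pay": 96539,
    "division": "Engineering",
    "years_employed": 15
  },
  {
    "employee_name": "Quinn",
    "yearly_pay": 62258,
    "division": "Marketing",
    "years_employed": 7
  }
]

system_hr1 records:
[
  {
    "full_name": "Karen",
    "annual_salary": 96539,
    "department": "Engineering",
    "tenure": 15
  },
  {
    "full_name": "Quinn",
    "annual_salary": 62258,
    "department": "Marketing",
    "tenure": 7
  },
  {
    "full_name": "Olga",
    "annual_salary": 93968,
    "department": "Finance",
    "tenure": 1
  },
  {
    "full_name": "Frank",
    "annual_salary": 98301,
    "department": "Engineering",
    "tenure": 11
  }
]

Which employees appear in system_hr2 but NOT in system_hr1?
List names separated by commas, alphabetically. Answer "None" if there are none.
None

Schema mapping: "employee_name" (system_hr2) = "full_name" (system_hr1) = employee name

Names in system_hr2: ['Karen', 'Olga', 'Quinn']
Names in system_hr1: ['Frank', 'Karen', 'Olga', 'Quinn']

In system_hr2 but not system_hr1: None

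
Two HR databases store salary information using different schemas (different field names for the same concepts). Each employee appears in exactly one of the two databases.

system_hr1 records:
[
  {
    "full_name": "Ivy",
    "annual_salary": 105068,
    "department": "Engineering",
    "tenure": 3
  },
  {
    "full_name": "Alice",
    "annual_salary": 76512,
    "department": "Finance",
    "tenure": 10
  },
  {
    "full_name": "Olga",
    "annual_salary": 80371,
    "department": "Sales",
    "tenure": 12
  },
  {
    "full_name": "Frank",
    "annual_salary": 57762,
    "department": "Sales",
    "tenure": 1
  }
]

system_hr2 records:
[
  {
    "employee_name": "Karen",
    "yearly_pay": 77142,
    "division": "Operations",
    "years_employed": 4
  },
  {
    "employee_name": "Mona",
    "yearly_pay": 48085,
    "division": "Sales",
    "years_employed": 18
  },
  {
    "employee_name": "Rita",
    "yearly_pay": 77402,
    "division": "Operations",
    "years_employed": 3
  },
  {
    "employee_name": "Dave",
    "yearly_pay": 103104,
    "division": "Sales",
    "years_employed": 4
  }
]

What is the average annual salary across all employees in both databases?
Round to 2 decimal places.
78180.75

Schema mapping: "annual_salary" (system_hr1) = "yearly_pay" (system_hr2) = annual salary

All salaries: [105068, 76512, 80371, 57762, 77142, 48085, 77402, 103104]
Sum: 625446
Count: 8
Average: 625446 / 8 = 78180.75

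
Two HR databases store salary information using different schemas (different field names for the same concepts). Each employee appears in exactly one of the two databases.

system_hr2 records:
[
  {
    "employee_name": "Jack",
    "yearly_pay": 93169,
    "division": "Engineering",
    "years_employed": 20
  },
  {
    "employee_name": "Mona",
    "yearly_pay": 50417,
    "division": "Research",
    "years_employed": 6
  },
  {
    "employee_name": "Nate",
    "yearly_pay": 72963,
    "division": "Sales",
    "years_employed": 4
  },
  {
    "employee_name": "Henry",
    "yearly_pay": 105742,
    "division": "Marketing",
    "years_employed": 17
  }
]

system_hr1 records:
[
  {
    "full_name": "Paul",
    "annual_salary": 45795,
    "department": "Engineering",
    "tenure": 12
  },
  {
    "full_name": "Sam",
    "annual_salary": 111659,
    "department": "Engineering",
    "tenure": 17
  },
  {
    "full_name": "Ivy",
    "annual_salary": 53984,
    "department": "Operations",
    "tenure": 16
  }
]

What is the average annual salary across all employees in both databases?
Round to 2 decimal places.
76247.00

Schema mapping: "yearly_pay" (system_hr2) = "annual_salary" (system_hr1) = annual salary

All salaries: [93169, 50417, 72963, 105742, 45795, 111659, 53984]
Sum: 533729
Count: 7
Average: 533729 / 7 = 76247.00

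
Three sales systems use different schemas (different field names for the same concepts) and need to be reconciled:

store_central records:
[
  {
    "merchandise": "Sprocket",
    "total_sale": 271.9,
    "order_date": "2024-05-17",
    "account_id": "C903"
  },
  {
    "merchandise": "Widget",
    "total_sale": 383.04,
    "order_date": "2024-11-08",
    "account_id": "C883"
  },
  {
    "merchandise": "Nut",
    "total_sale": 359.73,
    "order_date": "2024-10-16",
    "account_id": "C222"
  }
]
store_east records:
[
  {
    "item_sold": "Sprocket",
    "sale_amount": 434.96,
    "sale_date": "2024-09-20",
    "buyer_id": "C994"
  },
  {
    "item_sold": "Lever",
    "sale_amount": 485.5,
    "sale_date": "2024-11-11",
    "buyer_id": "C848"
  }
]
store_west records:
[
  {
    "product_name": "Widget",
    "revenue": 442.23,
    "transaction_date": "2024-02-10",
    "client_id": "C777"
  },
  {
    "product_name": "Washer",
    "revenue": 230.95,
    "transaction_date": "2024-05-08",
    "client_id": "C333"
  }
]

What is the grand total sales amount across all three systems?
2608.31

Schema reconciliation - all amount fields map to sale amount:

store_central (total_sale): 1014.67
store_east (sale_amount): 920.46
store_west (revenue): 673.18

Grand total: 2608.31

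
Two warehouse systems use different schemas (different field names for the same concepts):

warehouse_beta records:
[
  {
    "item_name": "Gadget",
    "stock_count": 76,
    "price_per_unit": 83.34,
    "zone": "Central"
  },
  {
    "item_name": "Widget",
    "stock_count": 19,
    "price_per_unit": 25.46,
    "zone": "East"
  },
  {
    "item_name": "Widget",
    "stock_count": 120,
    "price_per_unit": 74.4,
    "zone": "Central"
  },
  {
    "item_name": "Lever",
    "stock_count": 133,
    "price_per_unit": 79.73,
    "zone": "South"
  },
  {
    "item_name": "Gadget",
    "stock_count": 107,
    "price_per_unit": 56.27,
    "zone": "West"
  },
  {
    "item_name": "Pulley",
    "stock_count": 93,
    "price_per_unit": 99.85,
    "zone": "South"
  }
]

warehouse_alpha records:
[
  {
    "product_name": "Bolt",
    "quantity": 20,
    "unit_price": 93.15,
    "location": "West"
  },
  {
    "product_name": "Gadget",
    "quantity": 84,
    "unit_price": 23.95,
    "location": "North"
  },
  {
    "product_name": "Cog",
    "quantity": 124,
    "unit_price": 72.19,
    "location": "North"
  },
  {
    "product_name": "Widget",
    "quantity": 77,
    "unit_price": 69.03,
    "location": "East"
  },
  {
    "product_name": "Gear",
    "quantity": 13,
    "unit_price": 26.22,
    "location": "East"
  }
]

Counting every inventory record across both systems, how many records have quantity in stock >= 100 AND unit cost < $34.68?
0

Schema mappings:
- "stock_count" (warehouse_beta) = "quantity" (warehouse_alpha) = quantity
- "price_per_unit" (warehouse_beta) = "unit_price" (warehouse_alpha) = unit cost

Records meeting both conditions in warehouse_beta: 0
Records meeting both conditions in warehouse_alpha: 0

Total: 0 + 0 = 0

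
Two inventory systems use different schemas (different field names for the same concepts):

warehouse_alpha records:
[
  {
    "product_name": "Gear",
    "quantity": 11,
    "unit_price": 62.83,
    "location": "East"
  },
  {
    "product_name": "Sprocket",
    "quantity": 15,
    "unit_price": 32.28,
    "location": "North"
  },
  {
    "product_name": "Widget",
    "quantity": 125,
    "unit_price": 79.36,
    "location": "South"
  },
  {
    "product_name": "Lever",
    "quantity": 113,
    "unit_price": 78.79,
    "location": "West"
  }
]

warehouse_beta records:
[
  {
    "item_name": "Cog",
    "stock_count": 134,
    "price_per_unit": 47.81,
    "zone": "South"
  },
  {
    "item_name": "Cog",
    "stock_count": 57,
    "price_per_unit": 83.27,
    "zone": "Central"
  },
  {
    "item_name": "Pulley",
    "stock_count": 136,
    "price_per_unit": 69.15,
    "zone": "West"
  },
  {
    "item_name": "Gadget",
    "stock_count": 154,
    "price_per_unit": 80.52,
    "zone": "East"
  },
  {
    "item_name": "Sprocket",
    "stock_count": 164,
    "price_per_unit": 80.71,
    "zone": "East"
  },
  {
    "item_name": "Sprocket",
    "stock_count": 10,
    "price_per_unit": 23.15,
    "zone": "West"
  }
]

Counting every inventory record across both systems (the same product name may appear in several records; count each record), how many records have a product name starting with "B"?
0

Schema mapping: "product_name" (warehouse_alpha) = "item_name" (warehouse_beta) = product name

Records with product name starting with "B" in warehouse_alpha: 0
Records with product name starting with "B" in warehouse_beta: 0

Total: 0 + 0 = 0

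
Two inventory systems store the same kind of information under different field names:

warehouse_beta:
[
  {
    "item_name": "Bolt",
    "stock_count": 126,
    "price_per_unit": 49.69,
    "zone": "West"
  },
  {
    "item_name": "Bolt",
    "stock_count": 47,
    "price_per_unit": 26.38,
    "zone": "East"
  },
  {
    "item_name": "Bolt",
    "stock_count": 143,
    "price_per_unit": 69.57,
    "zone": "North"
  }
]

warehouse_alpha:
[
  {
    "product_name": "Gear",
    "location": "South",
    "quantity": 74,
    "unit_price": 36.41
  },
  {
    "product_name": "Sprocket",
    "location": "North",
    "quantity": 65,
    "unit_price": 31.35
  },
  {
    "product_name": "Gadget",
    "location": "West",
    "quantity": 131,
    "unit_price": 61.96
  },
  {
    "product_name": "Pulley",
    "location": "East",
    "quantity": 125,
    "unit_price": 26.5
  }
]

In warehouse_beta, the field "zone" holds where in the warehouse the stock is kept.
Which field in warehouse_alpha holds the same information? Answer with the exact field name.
location

In warehouse_beta, "zone" holds where in the warehouse the stock is kept.
The fields in warehouse_alpha are: "product_name", "location", "quantity", "unit_price".
"location" is the match: the name refers to the same concept and its values are area labels (e.g. 'East', 'North').
The other fields ("product_name", "quantity", "unit_price") hold different kinds of data.

So "zone" in warehouse_beta corresponds to "location" in warehouse_alpha.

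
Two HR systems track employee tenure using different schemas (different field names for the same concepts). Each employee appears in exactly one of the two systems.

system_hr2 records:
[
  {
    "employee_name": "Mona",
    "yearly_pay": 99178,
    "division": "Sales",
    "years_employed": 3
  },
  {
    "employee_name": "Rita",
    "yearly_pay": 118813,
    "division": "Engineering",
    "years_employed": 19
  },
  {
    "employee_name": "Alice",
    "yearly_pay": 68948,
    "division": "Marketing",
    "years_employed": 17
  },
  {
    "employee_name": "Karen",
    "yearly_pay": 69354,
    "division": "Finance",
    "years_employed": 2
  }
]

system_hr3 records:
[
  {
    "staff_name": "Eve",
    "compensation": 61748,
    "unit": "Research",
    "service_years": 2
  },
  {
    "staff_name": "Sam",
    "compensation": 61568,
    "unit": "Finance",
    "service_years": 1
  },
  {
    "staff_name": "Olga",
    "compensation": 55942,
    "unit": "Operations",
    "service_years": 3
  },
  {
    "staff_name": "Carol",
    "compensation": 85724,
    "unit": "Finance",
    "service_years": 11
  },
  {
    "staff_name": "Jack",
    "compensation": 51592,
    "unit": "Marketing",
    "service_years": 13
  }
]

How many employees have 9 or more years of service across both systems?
4

Reconcile schemas: "years_employed" (system_hr2) = "service_years" (system_hr3) = years of service

From system_hr2: 2 employees with >= 9 years
From system_hr3: 2 employees with >= 9 years

Total: 2 + 2 = 4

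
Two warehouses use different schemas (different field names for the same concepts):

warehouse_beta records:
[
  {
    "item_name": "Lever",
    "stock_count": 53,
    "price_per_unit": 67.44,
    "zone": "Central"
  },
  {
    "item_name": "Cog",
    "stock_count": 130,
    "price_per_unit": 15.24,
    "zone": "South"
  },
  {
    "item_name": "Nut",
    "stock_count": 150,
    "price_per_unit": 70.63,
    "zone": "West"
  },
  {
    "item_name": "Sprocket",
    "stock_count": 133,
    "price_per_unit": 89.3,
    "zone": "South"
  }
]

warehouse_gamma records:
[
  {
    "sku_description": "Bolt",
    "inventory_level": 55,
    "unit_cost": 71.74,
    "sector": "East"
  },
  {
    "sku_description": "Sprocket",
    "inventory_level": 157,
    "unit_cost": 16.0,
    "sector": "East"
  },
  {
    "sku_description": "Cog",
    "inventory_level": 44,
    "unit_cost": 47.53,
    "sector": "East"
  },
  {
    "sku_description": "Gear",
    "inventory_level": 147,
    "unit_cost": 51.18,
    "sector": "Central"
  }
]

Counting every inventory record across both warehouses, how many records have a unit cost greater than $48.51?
5

Schema mapping: "price_per_unit" (warehouse_beta) = "unit_cost" (warehouse_gamma) = unit cost

Records > $48.51 in warehouse_beta: 3
Records > $48.51 in warehouse_gamma: 2

Total count: 3 + 2 = 5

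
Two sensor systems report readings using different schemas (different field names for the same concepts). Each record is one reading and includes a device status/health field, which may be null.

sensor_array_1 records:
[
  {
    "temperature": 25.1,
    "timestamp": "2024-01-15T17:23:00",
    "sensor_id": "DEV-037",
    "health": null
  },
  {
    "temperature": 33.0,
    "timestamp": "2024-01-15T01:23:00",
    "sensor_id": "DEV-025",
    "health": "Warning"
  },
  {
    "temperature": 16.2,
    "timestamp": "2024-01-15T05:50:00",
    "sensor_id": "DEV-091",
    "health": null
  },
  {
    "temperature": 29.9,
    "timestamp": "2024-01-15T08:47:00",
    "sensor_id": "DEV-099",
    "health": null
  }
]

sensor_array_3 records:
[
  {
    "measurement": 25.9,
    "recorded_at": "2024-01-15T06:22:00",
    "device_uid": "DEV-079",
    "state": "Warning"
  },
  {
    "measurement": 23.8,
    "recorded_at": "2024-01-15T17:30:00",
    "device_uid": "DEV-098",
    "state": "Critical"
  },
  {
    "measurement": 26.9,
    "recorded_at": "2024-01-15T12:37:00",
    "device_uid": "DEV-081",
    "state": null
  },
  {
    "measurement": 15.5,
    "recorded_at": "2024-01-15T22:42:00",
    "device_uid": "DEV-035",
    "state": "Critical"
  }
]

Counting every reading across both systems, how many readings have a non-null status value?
4

Schema mapping: "health" (sensor_array_1) = "state" (sensor_array_3) = status

Non-null in sensor_array_1: 1
Non-null in sensor_array_3: 3

Total non-null: 1 + 3 = 4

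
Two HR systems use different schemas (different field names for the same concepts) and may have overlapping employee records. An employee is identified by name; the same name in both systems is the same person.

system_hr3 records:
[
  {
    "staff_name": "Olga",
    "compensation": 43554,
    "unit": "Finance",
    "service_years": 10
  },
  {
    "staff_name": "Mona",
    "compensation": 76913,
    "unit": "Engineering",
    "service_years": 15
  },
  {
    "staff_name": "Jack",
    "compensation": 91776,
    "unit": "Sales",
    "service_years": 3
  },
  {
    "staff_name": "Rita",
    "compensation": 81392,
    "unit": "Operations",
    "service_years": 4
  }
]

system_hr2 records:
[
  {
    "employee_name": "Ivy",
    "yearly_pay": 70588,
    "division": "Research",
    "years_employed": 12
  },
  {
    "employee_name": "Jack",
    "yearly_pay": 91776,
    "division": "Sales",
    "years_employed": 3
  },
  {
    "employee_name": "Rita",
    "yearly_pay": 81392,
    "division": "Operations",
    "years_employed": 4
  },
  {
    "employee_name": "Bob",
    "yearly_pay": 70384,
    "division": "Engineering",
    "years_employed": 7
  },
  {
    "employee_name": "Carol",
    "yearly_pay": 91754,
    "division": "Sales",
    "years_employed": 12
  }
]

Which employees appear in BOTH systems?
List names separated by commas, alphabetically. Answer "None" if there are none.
Jack, Rita

Schema mapping: "staff_name" (system_hr3) = "employee_name" (system_hr2) = employee name

Names in system_hr3: ['Jack', 'Mona', 'Olga', 'Rita']
Names in system_hr2: ['Bob', 'Carol', 'Ivy', 'Jack', 'Rita']

Intersection: ['Jack', 'Rita']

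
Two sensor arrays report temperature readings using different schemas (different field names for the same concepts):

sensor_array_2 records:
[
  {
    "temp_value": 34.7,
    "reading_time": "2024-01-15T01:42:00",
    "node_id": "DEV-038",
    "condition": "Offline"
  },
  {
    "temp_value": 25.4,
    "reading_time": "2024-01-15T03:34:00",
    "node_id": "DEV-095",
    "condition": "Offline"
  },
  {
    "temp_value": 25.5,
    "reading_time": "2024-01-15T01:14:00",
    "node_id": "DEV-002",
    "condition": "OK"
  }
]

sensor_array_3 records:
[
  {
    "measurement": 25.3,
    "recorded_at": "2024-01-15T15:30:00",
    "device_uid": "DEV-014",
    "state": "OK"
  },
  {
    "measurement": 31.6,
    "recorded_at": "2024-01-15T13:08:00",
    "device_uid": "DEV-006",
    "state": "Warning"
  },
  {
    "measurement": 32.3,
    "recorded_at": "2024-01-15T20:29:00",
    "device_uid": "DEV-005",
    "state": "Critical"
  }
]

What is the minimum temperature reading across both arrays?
25.3

Schema mapping: "temp_value" (sensor_array_2) = "measurement" (sensor_array_3) = temperature reading

Minimum in sensor_array_2: 25.4
Minimum in sensor_array_3: 25.3

Overall minimum: min(25.4, 25.3) = 25.3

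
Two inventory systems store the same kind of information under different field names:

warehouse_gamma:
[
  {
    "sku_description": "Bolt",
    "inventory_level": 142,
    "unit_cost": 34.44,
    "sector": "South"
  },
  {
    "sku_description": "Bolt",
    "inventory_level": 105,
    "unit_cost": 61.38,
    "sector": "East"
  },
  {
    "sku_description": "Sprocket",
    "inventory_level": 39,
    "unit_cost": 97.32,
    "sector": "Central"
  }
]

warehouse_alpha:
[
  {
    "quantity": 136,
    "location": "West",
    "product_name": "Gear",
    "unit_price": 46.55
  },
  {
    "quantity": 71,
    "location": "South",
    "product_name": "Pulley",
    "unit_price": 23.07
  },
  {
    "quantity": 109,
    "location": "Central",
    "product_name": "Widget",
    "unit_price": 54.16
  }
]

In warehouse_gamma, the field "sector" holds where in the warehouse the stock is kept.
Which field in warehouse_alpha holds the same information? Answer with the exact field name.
location

In warehouse_gamma, "sector" holds where in the warehouse the stock is kept.
The fields in warehouse_alpha are: "quantity", "location", "product_name", "unit_price".
"location" is the match: the name refers to the same concept and its values are area labels (e.g. 'Central', 'South').
The other fields ("quantity", "product_name", "unit_price") hold different kinds of data.

So "sector" in warehouse_gamma corresponds to "location" in warehouse_alpha.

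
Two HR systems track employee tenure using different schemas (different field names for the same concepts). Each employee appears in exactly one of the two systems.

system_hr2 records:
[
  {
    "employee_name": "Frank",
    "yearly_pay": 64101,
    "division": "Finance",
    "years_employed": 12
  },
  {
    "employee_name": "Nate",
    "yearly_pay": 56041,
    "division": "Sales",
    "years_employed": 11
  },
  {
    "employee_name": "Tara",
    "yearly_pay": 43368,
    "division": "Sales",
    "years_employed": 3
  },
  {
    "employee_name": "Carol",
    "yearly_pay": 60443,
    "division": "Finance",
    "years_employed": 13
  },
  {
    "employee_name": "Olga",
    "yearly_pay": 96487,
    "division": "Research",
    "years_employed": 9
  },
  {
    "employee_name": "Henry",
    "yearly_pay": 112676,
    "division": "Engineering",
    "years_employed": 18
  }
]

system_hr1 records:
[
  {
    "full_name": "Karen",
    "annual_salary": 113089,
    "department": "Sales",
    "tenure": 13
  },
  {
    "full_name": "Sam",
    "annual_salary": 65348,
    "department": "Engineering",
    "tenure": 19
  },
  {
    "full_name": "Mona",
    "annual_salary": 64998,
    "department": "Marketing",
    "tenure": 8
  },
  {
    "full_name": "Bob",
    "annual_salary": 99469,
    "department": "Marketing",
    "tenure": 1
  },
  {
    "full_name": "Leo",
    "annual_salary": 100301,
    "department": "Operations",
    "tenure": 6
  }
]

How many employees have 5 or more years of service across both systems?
9

Reconcile schemas: "years_employed" (system_hr2) = "tenure" (system_hr1) = years of service

From system_hr2: 5 employees with >= 5 years
From system_hr1: 4 employees with >= 5 years

Total: 5 + 4 = 9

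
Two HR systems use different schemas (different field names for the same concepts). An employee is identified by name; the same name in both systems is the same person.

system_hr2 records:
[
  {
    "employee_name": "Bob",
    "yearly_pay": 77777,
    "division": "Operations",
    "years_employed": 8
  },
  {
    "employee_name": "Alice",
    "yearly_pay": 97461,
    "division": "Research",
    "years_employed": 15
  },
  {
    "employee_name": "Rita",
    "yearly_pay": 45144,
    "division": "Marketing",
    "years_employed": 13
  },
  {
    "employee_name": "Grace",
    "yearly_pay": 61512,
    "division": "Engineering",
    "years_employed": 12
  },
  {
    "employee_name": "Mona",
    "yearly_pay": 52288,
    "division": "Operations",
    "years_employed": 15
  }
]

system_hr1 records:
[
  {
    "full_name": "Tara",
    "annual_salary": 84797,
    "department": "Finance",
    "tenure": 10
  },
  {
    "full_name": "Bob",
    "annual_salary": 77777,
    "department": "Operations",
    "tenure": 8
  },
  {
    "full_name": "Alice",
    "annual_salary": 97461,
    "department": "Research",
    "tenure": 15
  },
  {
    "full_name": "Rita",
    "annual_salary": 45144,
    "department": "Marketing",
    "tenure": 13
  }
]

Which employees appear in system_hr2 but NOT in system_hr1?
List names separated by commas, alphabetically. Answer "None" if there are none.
Grace, Mona

Schema mapping: "employee_name" (system_hr2) = "full_name" (system_hr1) = employee name

Names in system_hr2: ['Alice', 'Bob', 'Grace', 'Mona', 'Rita']
Names in system_hr1: ['Alice', 'Bob', 'Rita', 'Tara']

In system_hr2 but not system_hr1: ['Grace', 'Mona']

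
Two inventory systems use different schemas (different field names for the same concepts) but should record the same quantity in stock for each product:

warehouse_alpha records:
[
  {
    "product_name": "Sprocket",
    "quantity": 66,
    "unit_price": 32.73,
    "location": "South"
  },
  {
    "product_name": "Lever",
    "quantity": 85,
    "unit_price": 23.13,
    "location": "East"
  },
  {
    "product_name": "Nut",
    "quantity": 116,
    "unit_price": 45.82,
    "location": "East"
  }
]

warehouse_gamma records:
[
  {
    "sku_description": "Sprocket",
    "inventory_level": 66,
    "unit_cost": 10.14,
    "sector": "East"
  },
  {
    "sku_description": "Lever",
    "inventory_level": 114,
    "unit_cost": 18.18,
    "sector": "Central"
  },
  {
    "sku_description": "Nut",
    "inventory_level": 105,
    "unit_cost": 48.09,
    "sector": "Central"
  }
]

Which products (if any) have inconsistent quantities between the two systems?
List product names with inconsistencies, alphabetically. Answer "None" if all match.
Lever, Nut

Schema mappings:
- "product_name" (warehouse_alpha) = "sku_description" (warehouse_gamma) = product name
- "quantity" (warehouse_alpha) = "inventory_level" (warehouse_gamma) = quantity

Comparison:
  Sprocket: 66 vs 66 - MATCH
  Lever: 85 vs 114 - MISMATCH
  Nut: 116 vs 105 - MISMATCH

Products with inconsistencies: Lever, Nut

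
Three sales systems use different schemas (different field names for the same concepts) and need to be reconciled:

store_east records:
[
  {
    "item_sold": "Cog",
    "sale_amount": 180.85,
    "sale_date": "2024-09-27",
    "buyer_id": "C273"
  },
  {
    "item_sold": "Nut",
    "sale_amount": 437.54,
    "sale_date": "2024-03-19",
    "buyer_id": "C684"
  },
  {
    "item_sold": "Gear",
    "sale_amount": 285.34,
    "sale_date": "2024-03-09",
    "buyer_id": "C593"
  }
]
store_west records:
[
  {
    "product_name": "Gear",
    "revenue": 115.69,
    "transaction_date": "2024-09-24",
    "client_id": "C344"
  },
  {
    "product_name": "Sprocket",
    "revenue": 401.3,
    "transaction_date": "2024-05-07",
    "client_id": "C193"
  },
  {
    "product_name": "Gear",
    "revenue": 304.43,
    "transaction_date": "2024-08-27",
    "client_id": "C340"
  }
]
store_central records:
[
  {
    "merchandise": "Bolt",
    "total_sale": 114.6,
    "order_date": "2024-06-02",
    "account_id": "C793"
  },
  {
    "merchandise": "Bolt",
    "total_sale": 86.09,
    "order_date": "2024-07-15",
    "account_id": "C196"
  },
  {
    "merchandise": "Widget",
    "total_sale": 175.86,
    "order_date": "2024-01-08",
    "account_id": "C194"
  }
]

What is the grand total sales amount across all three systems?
2101.7

Schema reconciliation - all amount fields map to sale amount:

store_east (sale_amount): 903.73
store_west (revenue): 821.42
store_central (total_sale): 376.55

Grand total: 2101.7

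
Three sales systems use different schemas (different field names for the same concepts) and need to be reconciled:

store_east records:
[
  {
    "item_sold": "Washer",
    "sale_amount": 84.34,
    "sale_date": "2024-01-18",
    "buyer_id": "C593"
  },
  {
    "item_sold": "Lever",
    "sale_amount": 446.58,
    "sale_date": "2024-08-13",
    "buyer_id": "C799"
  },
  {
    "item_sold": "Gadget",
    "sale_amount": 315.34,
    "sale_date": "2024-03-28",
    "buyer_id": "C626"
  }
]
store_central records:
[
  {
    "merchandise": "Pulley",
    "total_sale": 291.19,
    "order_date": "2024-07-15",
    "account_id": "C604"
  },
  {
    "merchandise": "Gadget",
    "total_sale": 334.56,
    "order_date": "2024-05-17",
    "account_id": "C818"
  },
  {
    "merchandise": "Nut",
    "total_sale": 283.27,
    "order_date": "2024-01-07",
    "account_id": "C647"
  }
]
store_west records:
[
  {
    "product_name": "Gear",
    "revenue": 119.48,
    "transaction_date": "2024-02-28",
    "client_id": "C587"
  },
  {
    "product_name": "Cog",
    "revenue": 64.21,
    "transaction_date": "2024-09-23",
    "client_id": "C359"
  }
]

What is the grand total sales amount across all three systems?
1938.97

Schema reconciliation - all amount fields map to sale amount:

store_east (sale_amount): 846.26
store_central (total_sale): 909.02
store_west (revenue): 183.69

Grand total: 1938.97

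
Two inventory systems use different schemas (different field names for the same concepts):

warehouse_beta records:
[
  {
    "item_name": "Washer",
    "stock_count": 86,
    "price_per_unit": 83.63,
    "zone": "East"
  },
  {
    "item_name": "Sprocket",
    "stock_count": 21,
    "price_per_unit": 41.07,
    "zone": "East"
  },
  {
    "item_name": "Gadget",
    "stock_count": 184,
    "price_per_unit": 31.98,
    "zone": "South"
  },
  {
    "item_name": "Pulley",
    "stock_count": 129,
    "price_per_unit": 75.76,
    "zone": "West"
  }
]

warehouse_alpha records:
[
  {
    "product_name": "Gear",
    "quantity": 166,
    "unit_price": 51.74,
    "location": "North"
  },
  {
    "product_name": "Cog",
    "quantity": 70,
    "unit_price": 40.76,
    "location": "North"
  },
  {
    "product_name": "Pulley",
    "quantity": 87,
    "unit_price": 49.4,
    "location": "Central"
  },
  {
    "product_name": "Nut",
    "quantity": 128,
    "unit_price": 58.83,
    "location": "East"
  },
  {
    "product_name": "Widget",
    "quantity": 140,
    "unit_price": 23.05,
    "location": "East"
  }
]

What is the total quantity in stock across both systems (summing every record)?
1011

To reconcile these schemas, identify the field holding the quantity in stock in each system:
1. In warehouse_beta it is "stock_count"
2. In warehouse_alpha it is "quantity"

From warehouse_beta: 86 + 21 + 184 + 129 = 420
From warehouse_alpha: 166 + 70 + 87 + 128 + 140 = 591

Total: 420 + 591 = 1011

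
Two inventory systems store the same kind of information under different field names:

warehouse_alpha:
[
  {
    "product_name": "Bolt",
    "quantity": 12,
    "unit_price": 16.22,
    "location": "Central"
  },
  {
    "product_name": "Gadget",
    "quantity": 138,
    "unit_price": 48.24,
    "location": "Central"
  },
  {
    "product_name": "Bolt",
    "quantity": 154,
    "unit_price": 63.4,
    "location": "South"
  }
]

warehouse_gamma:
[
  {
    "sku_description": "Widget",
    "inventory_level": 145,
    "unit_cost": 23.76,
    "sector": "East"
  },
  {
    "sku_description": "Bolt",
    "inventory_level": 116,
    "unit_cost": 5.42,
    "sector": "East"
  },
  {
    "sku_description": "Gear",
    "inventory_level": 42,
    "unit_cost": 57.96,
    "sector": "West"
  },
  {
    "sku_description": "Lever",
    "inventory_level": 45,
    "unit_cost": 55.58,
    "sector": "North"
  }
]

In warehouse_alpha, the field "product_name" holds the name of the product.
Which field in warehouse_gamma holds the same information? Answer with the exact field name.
sku_description

In warehouse_alpha, "product_name" holds the name of the product.
The fields in warehouse_gamma are: "sku_description", "inventory_level", "unit_cost", "sector".
"sku_description" is the match: the name refers to the same concept and its values are product-name strings (e.g. 'Bolt', 'Gear').
The other fields ("inventory_level", "unit_cost", "sector") hold different kinds of data.

So "product_name" in warehouse_alpha corresponds to "sku_description" in warehouse_gamma.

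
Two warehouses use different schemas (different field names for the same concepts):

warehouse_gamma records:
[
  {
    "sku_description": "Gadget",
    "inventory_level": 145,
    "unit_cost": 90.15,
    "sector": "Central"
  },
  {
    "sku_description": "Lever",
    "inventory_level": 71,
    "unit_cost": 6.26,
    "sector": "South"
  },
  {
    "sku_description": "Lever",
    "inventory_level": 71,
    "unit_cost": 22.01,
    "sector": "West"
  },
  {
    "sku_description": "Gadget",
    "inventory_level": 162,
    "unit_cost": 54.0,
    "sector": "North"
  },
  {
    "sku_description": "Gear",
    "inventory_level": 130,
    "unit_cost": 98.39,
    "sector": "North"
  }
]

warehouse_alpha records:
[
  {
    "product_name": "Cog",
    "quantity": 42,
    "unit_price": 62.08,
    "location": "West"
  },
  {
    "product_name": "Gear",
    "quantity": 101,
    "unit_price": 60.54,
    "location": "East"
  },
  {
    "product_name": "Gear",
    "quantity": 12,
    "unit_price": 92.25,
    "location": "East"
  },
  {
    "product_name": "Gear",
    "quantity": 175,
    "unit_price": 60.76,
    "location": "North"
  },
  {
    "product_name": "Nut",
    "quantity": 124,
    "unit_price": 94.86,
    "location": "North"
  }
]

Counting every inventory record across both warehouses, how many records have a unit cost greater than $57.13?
7

Schema mapping: "unit_cost" (warehouse_gamma) = "unit_price" (warehouse_alpha) = unit cost

Records > $57.13 in warehouse_gamma: 2
Records > $57.13 in warehouse_alpha: 5

Total count: 2 + 5 = 7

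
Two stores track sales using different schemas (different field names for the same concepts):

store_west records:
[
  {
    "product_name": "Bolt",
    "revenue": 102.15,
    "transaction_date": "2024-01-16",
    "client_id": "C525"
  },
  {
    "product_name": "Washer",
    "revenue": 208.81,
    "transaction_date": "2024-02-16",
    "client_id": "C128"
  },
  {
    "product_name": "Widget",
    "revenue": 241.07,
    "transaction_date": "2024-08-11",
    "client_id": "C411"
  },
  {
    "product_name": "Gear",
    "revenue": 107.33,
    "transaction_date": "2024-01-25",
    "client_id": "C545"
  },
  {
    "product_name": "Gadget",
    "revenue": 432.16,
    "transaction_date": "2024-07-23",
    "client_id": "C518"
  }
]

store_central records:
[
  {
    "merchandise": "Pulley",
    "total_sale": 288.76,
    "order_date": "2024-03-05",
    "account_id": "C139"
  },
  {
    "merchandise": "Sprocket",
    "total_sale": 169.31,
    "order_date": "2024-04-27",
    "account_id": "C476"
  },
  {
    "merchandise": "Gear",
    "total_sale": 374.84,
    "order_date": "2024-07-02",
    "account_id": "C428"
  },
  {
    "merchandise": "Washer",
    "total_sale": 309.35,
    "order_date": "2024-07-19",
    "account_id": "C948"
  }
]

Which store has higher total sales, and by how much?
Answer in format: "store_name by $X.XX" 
store_central by $50.74

Schema mapping: "revenue" (store_west) = "total_sale" (store_central) = sale amount

Total for store_west: 1091.52
Total for store_central: 1142.26

Difference: |1091.52 - 1142.26| = 50.74
store_central has higher sales by $50.74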